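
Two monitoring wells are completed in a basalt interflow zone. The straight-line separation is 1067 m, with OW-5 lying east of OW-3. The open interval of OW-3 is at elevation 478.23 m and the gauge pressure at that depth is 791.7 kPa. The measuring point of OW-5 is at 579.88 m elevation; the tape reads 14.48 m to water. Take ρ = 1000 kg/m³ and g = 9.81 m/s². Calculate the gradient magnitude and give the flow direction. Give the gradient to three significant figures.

i ≈ 0.00606; groundwater flows toward the west

Pressure head at OW-3: ψ = P/(ρg) = 791.7×1000 / (1000 × 9.81) = 80.70 m.
Total head at OW-3: h = z + ψ = 478.23 + 80.70 = 558.93 m.
Total head at OW-5: h = 579.88 − 14.48 = 565.40 m.
Head difference: h(OW-3) − h(OW-5) = 558.93 − 565.40 = -6.47 m.
Hydraulic gradient: i = |Δh| / L = 6.47 / 1067 = 0.00606.
Flow is from higher to lower head: from OW-5 toward OW-3, i.e. toward the west.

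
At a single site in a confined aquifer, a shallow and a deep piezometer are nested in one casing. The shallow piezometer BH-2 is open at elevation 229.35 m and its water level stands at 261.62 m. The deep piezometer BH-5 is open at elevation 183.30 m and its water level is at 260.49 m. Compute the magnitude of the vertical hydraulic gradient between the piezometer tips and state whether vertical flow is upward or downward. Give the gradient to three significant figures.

|i_v| ≈ 0.0245; vertical flow is downward

Total head at BH-2: h = 261.62 m (water level in the standpipe).
Total head at BH-5: h = 260.49 m.
Δh = h(BH-2) − h(BH-5) = 261.62 − 260.49 = 1.13 m.
Vertical separation Δz = 229.35 − 183.30 = 46.05 m.
|i_v| = |Δh| / Δz = 1.13 / 46.05 = 0.0245.
Head is higher in the shallow piezometer, so vertical flow is downward (recharge condition).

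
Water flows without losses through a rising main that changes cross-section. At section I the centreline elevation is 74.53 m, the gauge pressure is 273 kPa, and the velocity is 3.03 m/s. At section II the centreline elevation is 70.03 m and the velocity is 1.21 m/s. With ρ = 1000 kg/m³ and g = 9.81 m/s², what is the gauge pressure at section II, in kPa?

Pressure head at I: ψ₁ = P₁/(ρg) = 273×1000 / (1000 × 9.81) = 27.83 m.
Velocity heads: v₁²/2g = 3.03²/19.62 = 0.468 m; v₂²/2g = 1.21²/19.62 = 0.075 m.
Total head H = z₁ + ψ₁ + v₁²/2g = 74.53 + 27.83 + 0.468 = 102.83 m.
ψ₂ = H − z₂ − v₂²/2g = 102.83 − 70.03 − 0.075 = 32.72 m.
P₂ = ρgψ₂ = 1000 × 9.81 × 32.72 ≈ 321 kPa.

P₂ ≈ 321 kPa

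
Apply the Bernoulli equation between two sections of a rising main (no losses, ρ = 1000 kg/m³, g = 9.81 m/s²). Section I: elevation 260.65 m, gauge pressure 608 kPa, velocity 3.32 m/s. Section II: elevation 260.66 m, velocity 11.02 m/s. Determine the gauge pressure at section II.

Pressure head at I: ψ₁ = P₁/(ρg) = 608×1000 / (1000 × 9.81) = 61.98 m.
Velocity heads: v₁²/2g = 3.32²/19.62 = 0.562 m; v₂²/2g = 11.02²/19.62 = 6.190 m.
Total head H = z₁ + ψ₁ + v₁²/2g = 260.65 + 61.98 + 0.562 = 323.19 m.
ψ₂ = H − z₂ − v₂²/2g = 323.19 − 260.66 − 6.190 = 56.34 m.
P₂ = ρgψ₂ = 1000 × 9.81 × 56.34 ≈ 553 kPa.

P₂ ≈ 553 kPa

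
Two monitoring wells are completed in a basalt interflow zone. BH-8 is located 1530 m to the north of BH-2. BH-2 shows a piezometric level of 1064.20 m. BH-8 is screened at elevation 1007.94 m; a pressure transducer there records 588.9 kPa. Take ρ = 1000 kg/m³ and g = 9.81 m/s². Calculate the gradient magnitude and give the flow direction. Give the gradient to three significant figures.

i ≈ 0.00246; groundwater flows toward the south

Total head at BH-2: h = 1064.20 m (water level in the piezometer is the total head).
Pressure head at BH-8: ψ = P/(ρg) = 588.9×1000 / (1000 × 9.81) = 60.03 m.
Total head at BH-8: h = z + ψ = 1007.94 + 60.03 = 1067.97 m.
Head difference: h(BH-2) − h(BH-8) = 1064.20 − 1067.97 = -3.77 m.
Hydraulic gradient: i = |Δh| / L = 3.77 / 1530 = 0.00246.
Flow is from higher to lower head: from BH-8 toward BH-2, i.e. toward the south.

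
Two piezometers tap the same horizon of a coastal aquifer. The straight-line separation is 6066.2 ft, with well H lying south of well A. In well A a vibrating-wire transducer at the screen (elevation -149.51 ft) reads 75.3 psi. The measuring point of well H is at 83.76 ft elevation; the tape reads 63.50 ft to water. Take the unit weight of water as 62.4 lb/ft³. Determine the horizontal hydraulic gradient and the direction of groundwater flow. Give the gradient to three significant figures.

i ≈ 0.000659; groundwater flows toward the south

Pressure head at well A: ψ = 144·P/γ = 144 × 75.3 / 62.4 = 173.77 ft.
Total head at well A: h = z + ψ = -149.51 + 173.77 = 24.26 ft.
Total head at well H: h = 83.76 − 63.50 = 20.26 ft.
Head difference: h(well A) − h(well H) = 24.26 − 20.26 = 4.00 ft.
Hydraulic gradient: i = |Δh| / L = 4.00 / 6066.2 = 0.000659.
Flow is from higher to lower head: from well A toward well H, i.e. toward the south.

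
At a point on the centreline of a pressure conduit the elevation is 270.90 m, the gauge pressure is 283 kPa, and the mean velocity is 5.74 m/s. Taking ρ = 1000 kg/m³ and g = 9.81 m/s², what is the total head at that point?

h ≈ 301.43 m

Pressure head ψ = P/(ρg) = 283×1000 / (1000 × 9.81) = 28.85 m.
Velocity head = v²/(2g) = 5.74² / (2 × 9.81) = 1.679 m.
h = z + ψ + v²/(2g) = 270.90 + 28.85 + 1.679 = 301.43 m.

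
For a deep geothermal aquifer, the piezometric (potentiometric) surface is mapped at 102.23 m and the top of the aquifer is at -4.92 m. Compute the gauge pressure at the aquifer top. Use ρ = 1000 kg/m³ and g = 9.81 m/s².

P ≈ 1050 kPa

Pressure head at the aquifer top: ψ = h − z = 102.23 − (-4.92) = 107.15 m.
P = ρgψ = 1000 × 9.81 × 107.15 = 1051142 Pa ≈ 1050 kPa.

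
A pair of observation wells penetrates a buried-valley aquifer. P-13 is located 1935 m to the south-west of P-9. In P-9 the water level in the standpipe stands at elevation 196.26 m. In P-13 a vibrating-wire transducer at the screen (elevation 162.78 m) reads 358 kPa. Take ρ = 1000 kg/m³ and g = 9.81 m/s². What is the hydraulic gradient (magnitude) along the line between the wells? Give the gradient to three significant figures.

Total head at P-9: h = 196.26 m (water level in the piezometer is the total head).
Pressure head at P-13: ψ = P/(ρg) = 358×1000 / (1000 × 9.81) = 36.49 m.
Total head at P-13: h = z + ψ = 162.78 + 36.49 = 199.27 m.
Head difference: h(P-9) − h(P-13) = 196.26 − 199.27 = -3.01 m.
Hydraulic gradient: i = |Δh| / L = 3.01 / 1935 = 0.00156.

i ≈ 0.00156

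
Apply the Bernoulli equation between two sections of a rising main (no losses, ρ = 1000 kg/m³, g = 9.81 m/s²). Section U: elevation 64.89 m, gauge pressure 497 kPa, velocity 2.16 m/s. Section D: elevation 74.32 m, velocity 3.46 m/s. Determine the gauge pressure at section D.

Pressure head at U: ψ₁ = P₁/(ρg) = 497×1000 / (1000 × 9.81) = 50.66 m.
Velocity heads: v₁²/2g = 2.16²/19.62 = 0.238 m; v₂²/2g = 3.46²/19.62 = 0.610 m.
Total head H = z₁ + ψ₁ + v₁²/2g = 64.89 + 50.66 + 0.238 = 115.79 m.
ψ₂ = H − z₂ − v₂²/2g = 115.79 − 74.32 − 0.610 = 40.86 m.
P₂ = ρgψ₂ = 1000 × 9.81 × 40.86 ≈ 401 kPa.

P₂ ≈ 401 kPa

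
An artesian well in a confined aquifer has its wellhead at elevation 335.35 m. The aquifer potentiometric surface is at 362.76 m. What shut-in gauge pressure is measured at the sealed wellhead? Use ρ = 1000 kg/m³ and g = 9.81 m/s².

P ≈ 269 kPa

Head above the cap: Δh = 362.76 − 335.35 = 27.41 m.
P = ρgΔh = 1000 × 9.81 × 27.41 = 268892 Pa ≈ 269 kPa.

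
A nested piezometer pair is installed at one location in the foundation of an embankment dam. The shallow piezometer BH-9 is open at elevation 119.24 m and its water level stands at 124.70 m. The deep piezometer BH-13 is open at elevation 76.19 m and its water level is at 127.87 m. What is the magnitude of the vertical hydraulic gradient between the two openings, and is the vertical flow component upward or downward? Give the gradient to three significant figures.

|i_v| ≈ 0.0736; vertical flow is upward

Total head at BH-9: h = 124.70 m (water level in the standpipe).
Total head at BH-13: h = 127.87 m.
Δh = h(BH-9) − h(BH-13) = 124.70 − 127.87 = -3.17 m.
Vertical separation Δz = 119.24 − 76.19 = 43.05 m.
|i_v| = |Δh| / Δz = 3.17 / 43.05 = 0.0736.
Head is higher in the deep piezometer, so vertical flow is upward (discharge condition).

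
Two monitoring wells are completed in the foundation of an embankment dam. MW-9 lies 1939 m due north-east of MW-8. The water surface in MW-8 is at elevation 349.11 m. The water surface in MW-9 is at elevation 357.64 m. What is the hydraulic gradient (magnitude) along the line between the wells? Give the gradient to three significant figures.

i ≈ 0.00440

Total head at MW-8: h = 349.11 m (water level in the piezometer is the total head).
Total head at MW-9: h = 357.64 m (water level in the piezometer is the total head).
Head difference: h(MW-8) − h(MW-9) = 349.11 − 357.64 = -8.53 m.
Hydraulic gradient: i = |Δh| / L = 8.53 / 1939 = 0.00440.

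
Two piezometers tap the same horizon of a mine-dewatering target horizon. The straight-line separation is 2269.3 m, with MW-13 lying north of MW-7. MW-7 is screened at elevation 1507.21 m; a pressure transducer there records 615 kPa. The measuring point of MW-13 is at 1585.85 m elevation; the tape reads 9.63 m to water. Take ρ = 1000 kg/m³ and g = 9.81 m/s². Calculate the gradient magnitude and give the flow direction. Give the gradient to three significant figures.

i ≈ 0.00278; groundwater flows toward the south

Pressure head at MW-7: ψ = P/(ρg) = 615×1000 / (1000 × 9.81) = 62.69 m.
Total head at MW-7: h = z + ψ = 1507.21 + 62.69 = 1569.90 m.
Total head at MW-13: h = 1585.85 − 9.63 = 1576.22 m.
Head difference: h(MW-7) − h(MW-13) = 1569.90 − 1576.22 = -6.32 m.
Hydraulic gradient: i = |Δh| / L = 6.32 / 2269.3 = 0.00278.
Flow is from higher to lower head: from MW-13 toward MW-7, i.e. toward the south.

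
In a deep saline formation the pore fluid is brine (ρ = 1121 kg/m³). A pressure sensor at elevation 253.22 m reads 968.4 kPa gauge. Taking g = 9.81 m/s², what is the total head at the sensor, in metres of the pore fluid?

h ≈ 341.28 m

ψ = P/(ρg) = 968.4×1000 / (1121 × 9.81) = 88.06 m.
h = z + ψ = 253.22 + 88.06 = 341.28 m.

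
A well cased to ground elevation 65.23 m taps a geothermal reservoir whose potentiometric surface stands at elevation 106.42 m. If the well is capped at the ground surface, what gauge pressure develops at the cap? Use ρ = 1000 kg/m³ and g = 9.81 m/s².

Head above the cap: Δh = 106.42 − 65.23 = 41.19 m.
P = ρgΔh = 1000 × 9.81 × 41.19 = 404074 Pa ≈ 404 kPa.

P ≈ 404 kPa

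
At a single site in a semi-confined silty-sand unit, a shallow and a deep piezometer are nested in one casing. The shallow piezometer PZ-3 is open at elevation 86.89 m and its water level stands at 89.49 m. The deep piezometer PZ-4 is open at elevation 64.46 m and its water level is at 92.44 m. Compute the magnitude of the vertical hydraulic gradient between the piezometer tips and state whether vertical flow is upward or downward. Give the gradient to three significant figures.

|i_v| ≈ 0.132; vertical flow is upward

Total head at PZ-3: h = 89.49 m (water level in the standpipe).
Total head at PZ-4: h = 92.44 m.
Δh = h(PZ-3) − h(PZ-4) = 89.49 − 92.44 = -2.95 m.
Vertical separation Δz = 86.89 − 64.46 = 22.43 m.
|i_v| = |Δh| / Δz = 2.95 / 22.43 = 0.132.
Head is higher in the deep piezometer, so vertical flow is upward (discharge condition).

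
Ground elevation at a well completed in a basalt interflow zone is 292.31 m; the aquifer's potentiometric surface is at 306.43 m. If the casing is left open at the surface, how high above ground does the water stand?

Water rises to the potentiometric surface, so the rise above ground = 306.43 − 292.31 = 14.12 m.

≈ 14.12 m above ground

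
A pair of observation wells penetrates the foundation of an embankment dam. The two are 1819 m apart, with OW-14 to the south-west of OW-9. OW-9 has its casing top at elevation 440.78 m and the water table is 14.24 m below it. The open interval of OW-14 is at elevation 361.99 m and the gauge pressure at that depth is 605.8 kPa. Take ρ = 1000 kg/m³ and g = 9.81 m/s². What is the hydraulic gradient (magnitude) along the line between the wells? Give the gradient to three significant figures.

Total head at OW-9: h = 440.78 − 14.24 = 426.54 m.
Pressure head at OW-14: ψ = P/(ρg) = 605.8×1000 / (1000 × 9.81) = 61.75 m.
Total head at OW-14: h = z + ψ = 361.99 + 61.75 = 423.74 m.
Head difference: h(OW-9) − h(OW-14) = 426.54 − 423.74 = 2.80 m.
Hydraulic gradient: i = |Δh| / L = 2.80 / 1819 = 0.00154.

i ≈ 0.00154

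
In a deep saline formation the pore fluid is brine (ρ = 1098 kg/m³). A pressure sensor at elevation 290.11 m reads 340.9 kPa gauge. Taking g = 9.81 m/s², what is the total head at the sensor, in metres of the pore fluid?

h ≈ 321.76 m

ψ = P/(ρg) = 340.9×1000 / (1098 × 9.81) = 31.65 m.
h = z + ψ = 290.11 + 31.65 = 321.76 m.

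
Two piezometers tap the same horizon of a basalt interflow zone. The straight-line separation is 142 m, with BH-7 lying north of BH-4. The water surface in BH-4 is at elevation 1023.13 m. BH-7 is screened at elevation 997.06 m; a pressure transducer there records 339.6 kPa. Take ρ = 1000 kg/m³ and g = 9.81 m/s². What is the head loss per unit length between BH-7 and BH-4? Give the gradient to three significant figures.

Total head at BH-4: h = 1023.13 m (water level in the piezometer is the total head).
Pressure head at BH-7: ψ = P/(ρg) = 339.6×1000 / (1000 × 9.81) = 34.62 m.
Total head at BH-7: h = z + ψ = 997.06 + 34.62 = 1031.68 m.
Head difference: h(BH-4) − h(BH-7) = 1023.13 − 1031.68 = -8.55 m.
Hydraulic gradient: i = |Δh| / L = 8.55 / 142 = 0.0602.

i ≈ 0.0602 m/m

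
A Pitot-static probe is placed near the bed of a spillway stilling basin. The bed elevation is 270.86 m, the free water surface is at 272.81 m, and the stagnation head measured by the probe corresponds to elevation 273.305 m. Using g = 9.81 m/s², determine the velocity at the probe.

Near the bed, under hydrostatic conditions, the piezometric head (z + ψ) equals the free-surface elevation, 272.81 m.
Velocity head = total − piezometric = 273.305 − 272.81 = 0.495 m.
v = √(2g·h_v) = √(2 × 9.81 × 0.495) = 3.12 m/s.

v ≈ 3.12 m/s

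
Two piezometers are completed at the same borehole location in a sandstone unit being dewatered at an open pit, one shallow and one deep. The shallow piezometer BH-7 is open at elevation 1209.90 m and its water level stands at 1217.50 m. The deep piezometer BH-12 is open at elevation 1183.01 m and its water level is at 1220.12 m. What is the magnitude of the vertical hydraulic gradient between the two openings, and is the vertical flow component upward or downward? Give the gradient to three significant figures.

Total head at BH-7: h = 1217.50 m (water level in the standpipe).
Total head at BH-12: h = 1220.12 m.
Δh = h(BH-7) − h(BH-12) = 1217.50 − 1220.12 = -2.62 m.
Vertical separation Δz = 1209.90 − 1183.01 = 26.89 m.
|i_v| = |Δh| / Δz = 2.62 / 26.89 = 0.0974.
Head is higher in the deep piezometer, so vertical flow is upward (discharge condition).

|i_v| ≈ 0.0974; vertical flow is upward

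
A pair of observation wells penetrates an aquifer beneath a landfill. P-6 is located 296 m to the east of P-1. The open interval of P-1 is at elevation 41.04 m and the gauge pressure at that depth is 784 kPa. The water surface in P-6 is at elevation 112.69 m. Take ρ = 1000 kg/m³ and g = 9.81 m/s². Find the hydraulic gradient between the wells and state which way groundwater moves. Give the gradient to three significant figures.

Pressure head at P-1: ψ = P/(ρg) = 784×1000 / (1000 × 9.81) = 79.92 m.
Total head at P-1: h = z + ψ = 41.04 + 79.92 = 120.96 m.
Total head at P-6: h = 112.69 m (water level in the piezometer is the total head).
Head difference: h(P-1) − h(P-6) = 120.96 − 112.69 = 8.27 m.
Hydraulic gradient: i = |Δh| / L = 8.27 / 296 = 0.0279.
Flow is from higher to lower head: from P-1 toward P-6, i.e. toward the east.

i ≈ 0.0279; groundwater flows toward the east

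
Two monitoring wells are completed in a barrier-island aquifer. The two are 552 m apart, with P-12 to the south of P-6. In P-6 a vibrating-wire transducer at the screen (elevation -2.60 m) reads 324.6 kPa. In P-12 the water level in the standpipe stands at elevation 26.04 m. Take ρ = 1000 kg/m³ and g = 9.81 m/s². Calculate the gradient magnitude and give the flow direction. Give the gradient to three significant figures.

i ≈ 0.00806; groundwater flows toward the south

Pressure head at P-6: ψ = P/(ρg) = 324.6×1000 / (1000 × 9.81) = 33.09 m.
Total head at P-6: h = z + ψ = -2.60 + 33.09 = 30.49 m.
Total head at P-12: h = 26.04 m (water level in the piezometer is the total head).
Head difference: h(P-6) − h(P-12) = 30.49 − 26.04 = 4.45 m.
Hydraulic gradient: i = |Δh| / L = 4.45 / 552 = 0.00806.
Flow is from higher to lower head: from P-6 toward P-12, i.e. toward the south.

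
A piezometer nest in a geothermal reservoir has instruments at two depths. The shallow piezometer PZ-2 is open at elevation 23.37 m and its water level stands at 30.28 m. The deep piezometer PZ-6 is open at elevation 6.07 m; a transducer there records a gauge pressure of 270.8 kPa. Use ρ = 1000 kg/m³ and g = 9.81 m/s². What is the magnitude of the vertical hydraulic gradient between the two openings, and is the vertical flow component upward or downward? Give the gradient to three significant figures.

|i_v| ≈ 0.196; vertical flow is upward

Total head at PZ-2: h = 30.28 m (water level in the standpipe).
Pressure head at PZ-6: ψ = P/(ρg) = 270.8×1000 / (1000 × 9.81) = 27.60 m.
Total head at PZ-6: h = z + ψ = 6.07 + 27.60 = 33.67 m.
Δh = h(PZ-2) − h(PZ-6) = 30.28 − 33.67 = -3.39 m.
Vertical separation Δz = 23.37 − 6.07 = 17.30 m.
|i_v| = |Δh| / Δz = 3.39 / 17.30 = 0.196.
Head is higher in the deep piezometer, so vertical flow is upward (discharge condition).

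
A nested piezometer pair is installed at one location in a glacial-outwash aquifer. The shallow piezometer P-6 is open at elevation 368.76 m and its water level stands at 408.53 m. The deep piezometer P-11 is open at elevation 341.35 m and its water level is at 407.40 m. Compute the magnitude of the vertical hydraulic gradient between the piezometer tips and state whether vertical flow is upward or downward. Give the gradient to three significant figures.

|i_v| ≈ 0.0412; vertical flow is downward

Total head at P-6: h = 408.53 m (water level in the standpipe).
Total head at P-11: h = 407.40 m.
Δh = h(P-6) − h(P-11) = 408.53 − 407.40 = 1.13 m.
Vertical separation Δz = 368.76 − 341.35 = 27.41 m.
|i_v| = |Δh| / Δz = 1.13 / 27.41 = 0.0412.
Head is higher in the shallow piezometer, so vertical flow is downward (recharge condition).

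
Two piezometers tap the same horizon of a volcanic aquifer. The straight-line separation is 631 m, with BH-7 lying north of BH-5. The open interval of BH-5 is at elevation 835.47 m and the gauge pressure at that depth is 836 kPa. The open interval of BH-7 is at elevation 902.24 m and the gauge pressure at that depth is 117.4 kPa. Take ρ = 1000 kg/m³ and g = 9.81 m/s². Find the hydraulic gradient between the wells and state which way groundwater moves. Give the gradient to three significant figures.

Pressure head at BH-5: ψ = P/(ρg) = 836×1000 / (1000 × 9.81) = 85.22 m.
Total head at BH-5: h = z + ψ = 835.47 + 85.22 = 920.69 m.
Pressure head at BH-7: ψ = P/(ρg) = 117.4×1000 / (1000 × 9.81) = 11.97 m.
Total head at BH-7: h = z + ψ = 902.24 + 11.97 = 914.21 m.
Head difference: h(BH-5) − h(BH-7) = 920.69 − 914.21 = 6.48 m.
Hydraulic gradient: i = |Δh| / L = 6.48 / 631 = 0.0103.
Flow is from higher to lower head: from BH-5 toward BH-7, i.e. toward the north.

i ≈ 0.0103; groundwater flows toward the north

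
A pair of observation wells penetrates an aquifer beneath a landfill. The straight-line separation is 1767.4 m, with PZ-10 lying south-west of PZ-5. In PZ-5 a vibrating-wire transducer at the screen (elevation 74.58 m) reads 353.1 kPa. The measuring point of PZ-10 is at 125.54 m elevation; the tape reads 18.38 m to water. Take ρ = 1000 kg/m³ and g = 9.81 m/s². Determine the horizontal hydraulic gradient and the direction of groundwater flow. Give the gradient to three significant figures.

Pressure head at PZ-5: ψ = P/(ρg) = 353.1×1000 / (1000 × 9.81) = 35.99 m.
Total head at PZ-5: h = z + ψ = 74.58 + 35.99 = 110.57 m.
Total head at PZ-10: h = 125.54 − 18.38 = 107.16 m.
Head difference: h(PZ-5) − h(PZ-10) = 110.57 − 107.16 = 3.41 m.
Hydraulic gradient: i = |Δh| / L = 3.41 / 1767.4 = 0.00193.
Flow is from higher to lower head: from PZ-5 toward PZ-10, i.e. toward the south-west.

i ≈ 0.00193; groundwater flows toward the south-west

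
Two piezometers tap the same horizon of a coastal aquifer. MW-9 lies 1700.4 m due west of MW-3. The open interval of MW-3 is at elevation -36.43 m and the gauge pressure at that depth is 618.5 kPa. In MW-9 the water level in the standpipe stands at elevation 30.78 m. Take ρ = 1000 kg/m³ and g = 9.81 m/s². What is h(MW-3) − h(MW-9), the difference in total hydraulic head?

Δh ≈ -4.16 m

Pressure head at MW-3: ψ = P/(ρg) = 618.5×1000 / (1000 × 9.81) = 63.05 m.
Total head at MW-3: h = z + ψ = -36.43 + 63.05 = 26.62 m.
Total head at MW-9: h = 30.78 m (water level in the piezometer is the total head).
Head difference: h(MW-3) − h(MW-9) = 26.62 − 30.78 = -4.16 m.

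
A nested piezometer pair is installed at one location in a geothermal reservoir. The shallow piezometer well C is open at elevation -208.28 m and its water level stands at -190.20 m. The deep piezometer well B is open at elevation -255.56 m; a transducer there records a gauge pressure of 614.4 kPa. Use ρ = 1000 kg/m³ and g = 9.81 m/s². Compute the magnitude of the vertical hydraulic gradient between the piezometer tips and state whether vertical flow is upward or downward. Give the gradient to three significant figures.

Total head at well C: h = -190.20 m (water level in the standpipe).
Pressure head at well B: ψ = P/(ρg) = 614.4×1000 / (1000 × 9.81) = 62.63 m.
Total head at well B: h = z + ψ = -255.56 + 62.63 = -192.93 m.
Δh = h(well C) − h(well B) = -190.20 − (-192.93) = 2.73 m.
Vertical separation Δz = -208.28 − (-255.56) = 47.28 m.
|i_v| = |Δh| / Δz = 2.73 / 47.28 = 0.0577.
Head is higher in the shallow piezometer, so vertical flow is downward (recharge condition).

|i_v| ≈ 0.0577; vertical flow is downward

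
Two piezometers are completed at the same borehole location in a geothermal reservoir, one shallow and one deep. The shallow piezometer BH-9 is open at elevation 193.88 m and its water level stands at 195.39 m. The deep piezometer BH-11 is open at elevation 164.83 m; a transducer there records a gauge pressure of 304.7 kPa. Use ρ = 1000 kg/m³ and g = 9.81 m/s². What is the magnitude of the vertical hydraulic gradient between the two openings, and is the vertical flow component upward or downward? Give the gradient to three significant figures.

Total head at BH-9: h = 195.39 m (water level in the standpipe).
Pressure head at BH-11: ψ = P/(ρg) = 304.7×1000 / (1000 × 9.81) = 31.06 m.
Total head at BH-11: h = z + ψ = 164.83 + 31.06 = 195.89 m.
Δh = h(BH-9) − h(BH-11) = 195.39 − 195.89 = -0.50 m.
Vertical separation Δz = 193.88 − 164.83 = 29.05 m.
|i_v| = |Δh| / Δz = 0.50 / 29.05 = 0.0172.
Head is higher in the deep piezometer, so vertical flow is upward (discharge condition).

|i_v| ≈ 0.0172; vertical flow is upward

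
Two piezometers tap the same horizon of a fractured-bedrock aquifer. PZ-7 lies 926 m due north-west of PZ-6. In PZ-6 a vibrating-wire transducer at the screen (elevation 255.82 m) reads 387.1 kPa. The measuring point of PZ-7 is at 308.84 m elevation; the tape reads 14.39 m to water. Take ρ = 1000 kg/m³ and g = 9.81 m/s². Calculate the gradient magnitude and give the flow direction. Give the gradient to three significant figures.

Pressure head at PZ-6: ψ = P/(ρg) = 387.1×1000 / (1000 × 9.81) = 39.46 m.
Total head at PZ-6: h = z + ψ = 255.82 + 39.46 = 295.28 m.
Total head at PZ-7: h = 308.84 − 14.39 = 294.45 m.
Head difference: h(PZ-6) − h(PZ-7) = 295.28 − 294.45 = 0.83 m.
Hydraulic gradient: i = |Δh| / L = 0.83 / 926 = 0.000896.
Flow is from higher to lower head: from PZ-6 toward PZ-7, i.e. toward the north-west.

i ≈ 0.000896; groundwater flows toward the north-west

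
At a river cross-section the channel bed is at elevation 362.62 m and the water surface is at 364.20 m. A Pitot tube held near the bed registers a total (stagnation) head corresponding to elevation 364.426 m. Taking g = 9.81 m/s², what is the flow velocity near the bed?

Near the bed, under hydrostatic conditions, the piezometric head (z + ψ) equals the free-surface elevation, 364.20 m.
Velocity head = total − piezometric = 364.426 − 364.20 = 0.226 m.
v = √(2g·h_v) = √(2 × 9.81 × 0.226) = 2.11 m/s.

v ≈ 2.11 m/s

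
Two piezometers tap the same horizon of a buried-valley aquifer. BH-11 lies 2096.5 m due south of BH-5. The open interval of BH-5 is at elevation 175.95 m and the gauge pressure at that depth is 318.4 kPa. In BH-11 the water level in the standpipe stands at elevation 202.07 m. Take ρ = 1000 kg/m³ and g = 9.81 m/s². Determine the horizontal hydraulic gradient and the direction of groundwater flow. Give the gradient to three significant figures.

i ≈ 0.00302; groundwater flows toward the south

Pressure head at BH-5: ψ = P/(ρg) = 318.4×1000 / (1000 × 9.81) = 32.46 m.
Total head at BH-5: h = z + ψ = 175.95 + 32.46 = 208.41 m.
Total head at BH-11: h = 202.07 m (water level in the piezometer is the total head).
Head difference: h(BH-5) − h(BH-11) = 208.41 − 202.07 = 6.34 m.
Hydraulic gradient: i = |Δh| / L = 6.34 / 2096.5 = 0.00302.
Flow is from higher to lower head: from BH-5 toward BH-11, i.e. toward the south.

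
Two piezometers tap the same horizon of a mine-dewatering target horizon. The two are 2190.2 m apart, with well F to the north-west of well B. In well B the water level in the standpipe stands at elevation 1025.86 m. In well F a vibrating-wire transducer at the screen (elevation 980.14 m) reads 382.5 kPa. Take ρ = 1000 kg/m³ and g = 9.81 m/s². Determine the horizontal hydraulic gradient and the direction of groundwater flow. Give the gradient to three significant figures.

Total head at well B: h = 1025.86 m (water level in the piezometer is the total head).
Pressure head at well F: ψ = P/(ρg) = 382.5×1000 / (1000 × 9.81) = 38.99 m.
Total head at well F: h = z + ψ = 980.14 + 38.99 = 1019.13 m.
Head difference: h(well B) − h(well F) = 1025.86 − 1019.13 = 6.73 m.
Hydraulic gradient: i = |Δh| / L = 6.73 / 2190.2 = 0.00307.
Flow is from higher to lower head: from well B toward well F, i.e. toward the north-west.

i ≈ 0.00307; groundwater flows toward the north-west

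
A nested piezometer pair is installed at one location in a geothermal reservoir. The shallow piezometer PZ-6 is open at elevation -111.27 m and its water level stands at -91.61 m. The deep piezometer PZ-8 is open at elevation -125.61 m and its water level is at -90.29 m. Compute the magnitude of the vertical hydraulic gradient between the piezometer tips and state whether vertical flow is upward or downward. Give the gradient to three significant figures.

|i_v| ≈ 0.0921; vertical flow is upward

Total head at PZ-6: h = -91.61 m (water level in the standpipe).
Total head at PZ-8: h = -90.29 m.
Δh = h(PZ-6) − h(PZ-8) = -91.61 − (-90.29) = -1.32 m.
Vertical separation Δz = -111.27 − (-125.61) = 14.34 m.
|i_v| = |Δh| / Δz = 1.32 / 14.34 = 0.0921.
Head is higher in the deep piezometer, so vertical flow is upward (discharge condition).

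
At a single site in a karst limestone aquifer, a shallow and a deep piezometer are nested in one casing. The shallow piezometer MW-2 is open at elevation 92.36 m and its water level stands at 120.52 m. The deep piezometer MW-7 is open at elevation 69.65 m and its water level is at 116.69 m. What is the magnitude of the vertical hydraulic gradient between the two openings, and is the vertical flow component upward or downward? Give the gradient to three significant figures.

|i_v| ≈ 0.169; vertical flow is downward

Total head at MW-2: h = 120.52 m (water level in the standpipe).
Total head at MW-7: h = 116.69 m.
Δh = h(MW-2) − h(MW-7) = 120.52 − 116.69 = 3.83 m.
Vertical separation Δz = 92.36 − 69.65 = 22.71 m.
|i_v| = |Δh| / Δz = 3.83 / 22.71 = 0.169.
Head is higher in the shallow piezometer, so vertical flow is downward (recharge condition).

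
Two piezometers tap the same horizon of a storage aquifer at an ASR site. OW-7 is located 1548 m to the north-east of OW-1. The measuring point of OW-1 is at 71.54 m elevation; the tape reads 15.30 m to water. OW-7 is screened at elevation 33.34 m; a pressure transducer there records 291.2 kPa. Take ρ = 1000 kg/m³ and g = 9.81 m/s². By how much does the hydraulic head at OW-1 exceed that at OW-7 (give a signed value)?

Total head at OW-1: h = 71.54 − 15.30 = 56.24 m.
Pressure head at OW-7: ψ = P/(ρg) = 291.2×1000 / (1000 × 9.81) = 29.68 m.
Total head at OW-7: h = z + ψ = 33.34 + 29.68 = 63.02 m.
Head difference: h(OW-1) − h(OW-7) = 56.24 − 63.02 = -6.78 m.

Δh ≈ -6.78 m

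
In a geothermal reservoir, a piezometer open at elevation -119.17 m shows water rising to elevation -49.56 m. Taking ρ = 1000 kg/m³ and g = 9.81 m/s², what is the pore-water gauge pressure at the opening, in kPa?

P ≈ 683 kPa

Pressure head ψ = h − z = -49.56 − (-119.17) = 69.61 m.
P = ρgψ = 1000 × 9.81 × 69.61 = 682874 Pa ≈ 683 kPa.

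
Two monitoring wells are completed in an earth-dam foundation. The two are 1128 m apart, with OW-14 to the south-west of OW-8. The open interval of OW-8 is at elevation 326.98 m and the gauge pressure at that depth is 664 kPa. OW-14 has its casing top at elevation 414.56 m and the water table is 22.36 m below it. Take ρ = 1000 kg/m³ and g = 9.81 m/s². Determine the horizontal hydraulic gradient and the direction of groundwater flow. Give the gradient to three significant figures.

Pressure head at OW-8: ψ = P/(ρg) = 664×1000 / (1000 × 9.81) = 67.69 m.
Total head at OW-8: h = z + ψ = 326.98 + 67.69 = 394.67 m.
Total head at OW-14: h = 414.56 − 22.36 = 392.20 m.
Head difference: h(OW-8) − h(OW-14) = 394.67 − 392.20 = 2.47 m.
Hydraulic gradient: i = |Δh| / L = 2.47 / 1128 = 0.00219.
Flow is from higher to lower head: from OW-8 toward OW-14, i.e. toward the south-west.

i ≈ 0.00219; groundwater flows toward the south-west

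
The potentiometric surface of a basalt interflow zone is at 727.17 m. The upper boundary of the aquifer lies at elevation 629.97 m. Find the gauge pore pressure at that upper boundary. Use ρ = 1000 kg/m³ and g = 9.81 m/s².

Pressure head at the aquifer top: ψ = h − z = 727.17 − 629.97 = 97.20 m.
P = ρgψ = 1000 × 9.81 × 97.20 = 953532 Pa ≈ 954 kPa.

P ≈ 954 kPa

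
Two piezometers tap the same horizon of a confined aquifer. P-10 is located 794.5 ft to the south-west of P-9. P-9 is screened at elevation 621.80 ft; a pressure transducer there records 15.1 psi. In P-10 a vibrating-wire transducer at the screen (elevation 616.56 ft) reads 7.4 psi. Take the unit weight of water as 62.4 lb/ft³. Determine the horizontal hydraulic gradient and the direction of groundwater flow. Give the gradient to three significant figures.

i ≈ 0.0290; groundwater flows toward the south-west

Pressure head at P-9: ψ = 144·P/γ = 144 × 15.1 / 62.4 = 34.85 ft.
Total head at P-9: h = z + ψ = 621.80 + 34.85 = 656.65 ft.
Pressure head at P-10: ψ = 144·P/γ = 144 × 7.4 / 62.4 = 17.08 ft.
Total head at P-10: h = z + ψ = 616.56 + 17.08 = 633.64 ft.
Head difference: h(P-9) − h(P-10) = 656.65 − 633.64 = 23.01 ft.
Hydraulic gradient: i = |Δh| / L = 23.01 / 794.5 = 0.0290.
Flow is from higher to lower head: from P-9 toward P-10, i.e. toward the south-west.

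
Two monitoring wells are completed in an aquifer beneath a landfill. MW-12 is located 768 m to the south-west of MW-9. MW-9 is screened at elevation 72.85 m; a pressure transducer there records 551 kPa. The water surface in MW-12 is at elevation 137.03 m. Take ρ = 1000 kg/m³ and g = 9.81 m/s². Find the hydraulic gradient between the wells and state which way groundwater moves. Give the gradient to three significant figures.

i ≈ 0.0104; groundwater flows toward the north-east

Pressure head at MW-9: ψ = P/(ρg) = 551×1000 / (1000 × 9.81) = 56.17 m.
Total head at MW-9: h = z + ψ = 72.85 + 56.17 = 129.02 m.
Total head at MW-12: h = 137.03 m (water level in the piezometer is the total head).
Head difference: h(MW-9) − h(MW-12) = 129.02 − 137.03 = -8.01 m.
Hydraulic gradient: i = |Δh| / L = 8.01 / 768 = 0.0104.
Flow is from higher to lower head: from MW-12 toward MW-9, i.e. toward the north-east.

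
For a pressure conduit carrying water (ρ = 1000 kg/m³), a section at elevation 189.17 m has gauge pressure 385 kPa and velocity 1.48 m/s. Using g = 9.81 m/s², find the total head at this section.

h ≈ 228.53 m

Pressure head ψ = P/(ρg) = 385×1000 / (1000 × 9.81) = 39.25 m.
Velocity head = v²/(2g) = 1.48² / (2 × 9.81) = 0.112 m.
h = z + ψ + v²/(2g) = 189.17 + 39.25 + 0.112 = 228.53 m.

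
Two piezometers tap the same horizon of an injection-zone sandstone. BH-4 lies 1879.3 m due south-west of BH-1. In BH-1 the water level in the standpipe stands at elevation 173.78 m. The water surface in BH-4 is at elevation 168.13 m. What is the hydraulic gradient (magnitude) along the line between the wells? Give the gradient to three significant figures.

Total head at BH-1: h = 173.78 m (water level in the piezometer is the total head).
Total head at BH-4: h = 168.13 m (water level in the piezometer is the total head).
Head difference: h(BH-1) − h(BH-4) = 173.78 − 168.13 = 5.65 m.
Hydraulic gradient: i = |Δh| / L = 5.65 / 1879.3 = 0.00301.

i ≈ 0.00301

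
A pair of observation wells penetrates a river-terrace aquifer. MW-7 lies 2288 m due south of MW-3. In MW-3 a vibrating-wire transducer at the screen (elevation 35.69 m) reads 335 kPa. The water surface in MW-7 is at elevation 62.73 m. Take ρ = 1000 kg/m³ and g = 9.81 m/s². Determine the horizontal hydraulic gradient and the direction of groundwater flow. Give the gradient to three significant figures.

Pressure head at MW-3: ψ = P/(ρg) = 335×1000 / (1000 × 9.81) = 34.15 m.
Total head at MW-3: h = z + ψ = 35.69 + 34.15 = 69.84 m.
Total head at MW-7: h = 62.73 m (water level in the piezometer is the total head).
Head difference: h(MW-3) − h(MW-7) = 69.84 − 62.73 = 7.11 m.
Hydraulic gradient: i = |Δh| / L = 7.11 / 2288 = 0.00311.
Flow is from higher to lower head: from MW-3 toward MW-7, i.e. toward the south.

i ≈ 0.00311; groundwater flows toward the south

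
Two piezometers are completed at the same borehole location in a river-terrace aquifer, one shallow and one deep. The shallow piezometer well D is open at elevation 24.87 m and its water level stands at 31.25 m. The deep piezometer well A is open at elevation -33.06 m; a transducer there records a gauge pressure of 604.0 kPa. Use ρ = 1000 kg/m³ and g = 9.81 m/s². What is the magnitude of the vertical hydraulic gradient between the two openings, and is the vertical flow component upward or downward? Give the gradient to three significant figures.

|i_v| ≈ 0.0473; vertical flow is downward

Total head at well D: h = 31.25 m (water level in the standpipe).
Pressure head at well A: ψ = P/(ρg) = 604.0×1000 / (1000 × 9.81) = 61.57 m.
Total head at well A: h = z + ψ = -33.06 + 61.57 = 28.51 m.
Δh = h(well D) − h(well A) = 31.25 − 28.51 = 2.74 m.
Vertical separation Δz = 24.87 − (-33.06) = 57.93 m.
|i_v| = |Δh| / Δz = 2.74 / 57.93 = 0.0473.
Head is higher in the shallow piezometer, so vertical flow is downward (recharge condition).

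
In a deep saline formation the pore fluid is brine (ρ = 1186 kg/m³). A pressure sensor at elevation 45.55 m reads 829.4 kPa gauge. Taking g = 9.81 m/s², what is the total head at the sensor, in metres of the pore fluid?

h ≈ 116.84 m

ψ = P/(ρg) = 829.4×1000 / (1186 × 9.81) = 71.29 m.
h = z + ψ = 45.55 + 71.29 = 116.84 m.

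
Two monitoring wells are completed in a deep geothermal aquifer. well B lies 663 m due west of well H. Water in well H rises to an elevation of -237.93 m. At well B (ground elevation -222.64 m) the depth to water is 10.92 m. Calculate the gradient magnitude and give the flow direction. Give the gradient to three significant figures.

Total head at well H: h = -237.93 m (water level in the piezometer is the total head).
Total head at well B: h = -222.64 − 10.92 = -233.56 m.
Head difference: h(well H) − h(well B) = -237.93 − (-233.56) = -4.37 m.
Hydraulic gradient: i = |Δh| / L = 4.37 / 663 = 0.00659.
Flow is from higher to lower head: from well B toward well H, i.e. toward the east.

i ≈ 0.00659; groundwater flows toward the east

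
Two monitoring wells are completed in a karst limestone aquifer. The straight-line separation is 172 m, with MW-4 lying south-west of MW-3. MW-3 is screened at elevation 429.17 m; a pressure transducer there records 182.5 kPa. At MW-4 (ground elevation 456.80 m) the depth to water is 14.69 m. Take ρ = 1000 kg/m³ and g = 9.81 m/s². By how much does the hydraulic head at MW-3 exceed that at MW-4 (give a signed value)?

Δh ≈ 5.66 m

Pressure head at MW-3: ψ = P/(ρg) = 182.5×1000 / (1000 × 9.81) = 18.60 m.
Total head at MW-3: h = z + ψ = 429.17 + 18.60 = 447.77 m.
Total head at MW-4: h = 456.80 − 14.69 = 442.11 m.
Head difference: h(MW-3) − h(MW-4) = 447.77 − 442.11 = 5.66 m.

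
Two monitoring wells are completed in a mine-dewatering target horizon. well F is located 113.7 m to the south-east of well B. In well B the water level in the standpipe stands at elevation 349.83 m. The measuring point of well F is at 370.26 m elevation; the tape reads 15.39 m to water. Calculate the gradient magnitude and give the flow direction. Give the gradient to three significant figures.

Total head at well B: h = 349.83 m (water level in the piezometer is the total head).
Total head at well F: h = 370.26 − 15.39 = 354.87 m.
Head difference: h(well B) − h(well F) = 349.83 − 354.87 = -5.04 m.
Hydraulic gradient: i = |Δh| / L = 5.04 / 113.7 = 0.0443.
Flow is from higher to lower head: from well F toward well B, i.e. toward the north-west.

i ≈ 0.0443; groundwater flows toward the north-west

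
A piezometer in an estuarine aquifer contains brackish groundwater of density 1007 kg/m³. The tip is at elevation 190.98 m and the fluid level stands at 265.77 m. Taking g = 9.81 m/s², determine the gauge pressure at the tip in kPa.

Pressure head ψ = h − z = 265.77 − 190.98 = 74.79 m.
P = ρgψ = 1007 × 9.81 × 74.79 = 738826 Pa ≈ 739 kPa.

P ≈ 739 kPa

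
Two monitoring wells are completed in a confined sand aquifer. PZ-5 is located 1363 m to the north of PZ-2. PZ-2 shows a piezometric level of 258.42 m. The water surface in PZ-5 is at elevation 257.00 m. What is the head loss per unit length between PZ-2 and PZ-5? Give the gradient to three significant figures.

Total head at PZ-2: h = 258.42 m (water level in the piezometer is the total head).
Total head at PZ-5: h = 257.00 m (water level in the piezometer is the total head).
Head difference: h(PZ-2) − h(PZ-5) = 258.42 − 257.00 = 1.42 m.
Hydraulic gradient: i = |Δh| / L = 1.42 / 1363 = 0.00104.

i ≈ 0.00104 m/m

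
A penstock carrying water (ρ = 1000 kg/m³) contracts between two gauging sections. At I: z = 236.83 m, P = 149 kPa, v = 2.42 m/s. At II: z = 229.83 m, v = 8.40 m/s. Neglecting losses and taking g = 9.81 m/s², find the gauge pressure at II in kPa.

P₂ ≈ 185 kPa

Pressure head at I: ψ₁ = P₁/(ρg) = 149×1000 / (1000 × 9.81) = 15.19 m.
Velocity heads: v₁²/2g = 2.42²/19.62 = 0.298 m; v₂²/2g = 8.40²/19.62 = 3.596 m.
Total head H = z₁ + ψ₁ + v₁²/2g = 236.83 + 15.19 + 0.298 = 252.32 m.
ψ₂ = H − z₂ − v₂²/2g = 252.32 − 229.83 − 3.596 = 18.89 m.
P₂ = ρgψ₂ = 1000 × 9.81 × 18.89 ≈ 185 kPa.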